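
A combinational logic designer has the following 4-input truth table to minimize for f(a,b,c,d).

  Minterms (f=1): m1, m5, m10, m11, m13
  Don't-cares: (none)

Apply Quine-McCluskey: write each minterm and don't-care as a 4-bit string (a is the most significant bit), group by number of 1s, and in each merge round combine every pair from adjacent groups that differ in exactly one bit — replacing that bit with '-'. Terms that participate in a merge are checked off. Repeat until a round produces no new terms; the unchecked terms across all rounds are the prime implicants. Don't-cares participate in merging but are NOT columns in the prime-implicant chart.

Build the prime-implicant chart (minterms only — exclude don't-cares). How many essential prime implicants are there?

Round 0: 0001✓ 0101✓ 1010✓ 1011✓ 1101✓
Round 1: -101 0-01 101-
PIs = {-101, 0-01, 101-}
Coverage chart:
  m1: 0-01 ←essential
  m5: -101,0-01
  m10: 101- ←essential
  m11: 101- ←essential
  m13: -101 ←essential
Essential: -101, 0-01, 101-

3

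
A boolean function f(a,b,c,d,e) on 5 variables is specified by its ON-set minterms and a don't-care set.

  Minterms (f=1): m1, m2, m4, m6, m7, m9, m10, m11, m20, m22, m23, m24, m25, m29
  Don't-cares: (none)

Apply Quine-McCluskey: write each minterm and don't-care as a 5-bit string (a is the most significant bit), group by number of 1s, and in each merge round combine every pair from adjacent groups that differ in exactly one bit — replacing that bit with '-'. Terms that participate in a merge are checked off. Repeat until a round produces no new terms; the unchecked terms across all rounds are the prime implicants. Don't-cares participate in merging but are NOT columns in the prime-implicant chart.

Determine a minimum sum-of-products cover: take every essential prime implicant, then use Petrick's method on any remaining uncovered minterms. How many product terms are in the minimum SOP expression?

size-2^0 implicants → 00001(✓)  00010(✓)  00100(✓)  00110(✓)  00111(✓)  01001(✓)  01010(✓)  01011(✓)  10100(✓)  10110(✓)  10111(✓)  11000(✓)  11001(✓)  11101(✓)
size-2^1 implicants → -0100(✓)  -0110(✓)  -0111(✓)  -1001  0-001  0-010  00-10  001-0(✓)  0011-(✓)  010-1  0101-  101-0(✓)  1011-(✓)  11-01  1100-
size-2^2 implicants → -01-0  -011-
Unchecked terms (primes): -01-0, -011-, -1001, 0-001, 0-010, 00-10, 010-1, 0101-, 11-01, 1100-
Minterm coverage:
  m1 ⊆ 0-001 [E]
  m2 ⊆ 0-010,00-10
  m4 ⊆ -01-0 [E]
  m6 ⊆ -01-0,-011-,00-10
  m7 ⊆ -011- [E]
  m9 ⊆ -1001,0-001,010-1
  m10 ⊆ 0-010,0101-
  m11 ⊆ 010-1,0101-
  m20 ⊆ -01-0 [E]
  m22 ⊆ -01-0,-011-
  m23 ⊆ -011- [E]
  m24 ⊆ 1100- [E]
  m25 ⊆ -1001,11-01,1100-
  m29 ⊆ 11-01 [E]
E = {-01-0, -011-, 0-001, 11-01, 1100-}
Petrick residual → 0-010, 010-1
Cover = b'ce' + b'cd + a'c'd'e + a'c'de' + a'bc'e + abd'e + abc'd'  |cover|=7

7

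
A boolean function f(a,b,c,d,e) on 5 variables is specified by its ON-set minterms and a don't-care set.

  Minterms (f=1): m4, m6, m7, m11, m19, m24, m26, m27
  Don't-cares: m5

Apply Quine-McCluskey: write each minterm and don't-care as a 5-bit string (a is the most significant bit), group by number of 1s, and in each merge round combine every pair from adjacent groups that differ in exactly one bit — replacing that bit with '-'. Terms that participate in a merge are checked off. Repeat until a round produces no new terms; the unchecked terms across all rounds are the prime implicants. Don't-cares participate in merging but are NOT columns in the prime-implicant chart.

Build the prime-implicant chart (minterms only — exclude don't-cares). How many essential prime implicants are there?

4

[col 0] 00100*, 00101*, 00110*, 00111*, 01011*, 10011*, 11000*, 11010*, 11011*
[col 1] -1011, 001-0*, 001-1*, 0010-*, 0011-*, 1-011, 110-0, 1101-
[col 2] 001--
Prime implicants: -1011, 001--, 1-011, 110-0, 1101-
PI chart (minterm → PIs covering it):
  4 | 001--  (sole → essential)
  6 | 001--  (sole → essential)
  7 | 001--  (sole → essential)
  11 | -1011  (sole → essential)
  19 | 1-011  (sole → essential)
  24 | 110-0  (sole → essential)
  26 | 110-0,1101-
  27 | -1011,1-011,1101-
Essential prime implicants: -1011, 001--, 1-011, 110-0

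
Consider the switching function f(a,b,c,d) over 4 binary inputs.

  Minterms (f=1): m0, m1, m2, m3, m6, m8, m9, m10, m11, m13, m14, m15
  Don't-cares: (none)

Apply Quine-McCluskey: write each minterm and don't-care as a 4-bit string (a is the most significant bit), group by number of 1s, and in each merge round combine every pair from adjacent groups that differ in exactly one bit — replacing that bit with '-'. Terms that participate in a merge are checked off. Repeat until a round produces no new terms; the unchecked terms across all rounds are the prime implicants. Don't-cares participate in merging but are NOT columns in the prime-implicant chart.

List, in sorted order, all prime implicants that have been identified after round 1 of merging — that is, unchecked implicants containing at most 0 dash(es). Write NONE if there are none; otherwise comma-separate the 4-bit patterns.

NONE

Round 0: 0000✓ 0001✓ 0010✓ 0011✓ 0110✓ 1000✓ 1001✓ 1010✓ 1011✓ 1101✓ 1110✓ 1111✓
Round 1: -000✓ -001✓ -010✓ -011✓ -110✓ 0-10✓ 00-0✓ 00-1✓ 000-✓ 001-✓ 1-01✓ 1-10✓ 1-11✓ 10-0✓ 10-1✓ 100-✓ 101-✓ 11-1✓ 111-✓
Round 2: --10 -0-0✓ -0-1✓ -00-✓ -01-✓ 00--✓ 1--1 1-1- 10--✓
Round 3: -0--
PIs = {--10, -0--, 1--1, 1-1-}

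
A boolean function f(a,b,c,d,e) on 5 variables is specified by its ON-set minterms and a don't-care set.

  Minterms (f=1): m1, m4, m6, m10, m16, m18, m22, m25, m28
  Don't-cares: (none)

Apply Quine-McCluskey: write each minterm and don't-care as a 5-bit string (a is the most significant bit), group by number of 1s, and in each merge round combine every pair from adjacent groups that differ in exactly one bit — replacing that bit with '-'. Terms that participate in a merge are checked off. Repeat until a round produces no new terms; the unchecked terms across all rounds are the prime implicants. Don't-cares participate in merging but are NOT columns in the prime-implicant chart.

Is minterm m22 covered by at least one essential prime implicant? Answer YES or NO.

size-2^0 implicants → 00001  00100(✓)  00110(✓)  01010  10000(✓)  10010(✓)  10110(✓)  11001  11100
size-2^1 implicants → -0110  001-0  10-10  100-0
Unchecked terms (primes): -0110, 00001, 001-0, 01010, 10-10, 100-0, 11001, 11100
Minterm coverage:
  m1 ⊆ 00001 [E]
  m4 ⊆ 001-0 [E]
  m6 ⊆ -0110,001-0
  m10 ⊆ 01010 [E]
  m16 ⊆ 100-0 [E]
  m18 ⊆ 10-10,100-0
  m22 ⊆ -0110,10-10
  m25 ⊆ 11001 [E]
  m28 ⊆ 11100 [E]
E = {00001, 001-0, 01010, 100-0, 11001, 11100}

NO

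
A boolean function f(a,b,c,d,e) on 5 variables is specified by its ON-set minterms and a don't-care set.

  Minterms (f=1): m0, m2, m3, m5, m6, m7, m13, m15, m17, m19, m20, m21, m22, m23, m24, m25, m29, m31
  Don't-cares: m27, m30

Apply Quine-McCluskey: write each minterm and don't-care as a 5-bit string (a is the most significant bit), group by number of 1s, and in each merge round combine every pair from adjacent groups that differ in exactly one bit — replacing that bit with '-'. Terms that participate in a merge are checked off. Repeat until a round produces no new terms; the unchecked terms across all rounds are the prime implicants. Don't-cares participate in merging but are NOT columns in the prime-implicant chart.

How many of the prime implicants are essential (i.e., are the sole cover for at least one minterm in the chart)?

[col 0] 00000*, 00010*, 00011*, 00101*, 00110*, 00111*, 01101*, 01111*, 10001*, 10011*, 10100*, 10101*, 10110*, 10111*, 11000*, 11001*, 11011*, 11101*, 11110*, 11111*
[col 1] -0011*, -0101*, -0110*, -0111*, -1101*, -1111*, 0-101*, 0-111*, 00-10*, 00-11*, 000-0, 0001-*, 001-1*, 0011-*, 011-1*, 1-001*, 1-011*, 1-101*, 1-110*, 1-111*, 10-01*, 10-11*, 100-1*, 101-0*, 101-1*, 1010-*, 1011-*, 11-01*, 11-11*, 110-1*, 1100-, 111-1*, 1111-*
[col 2] --101*, --111*, -0-11, -01-1*, -011-, -11-1*, 0-1-1*, 00-1-, 1--01*, 1--11*, 1-0-1*, 1-1-1*, 1-11-, 10--1*, 101--, 11--1*
[col 3] --1-1, 1---1
Prime implicants: --1-1, -0-11, -011-, 00-1-, 000-0, 1---1, 1-11-, 101--, 1100-
PI chart (minterm → PIs covering it):
  0 | 000-0  (sole → essential)
  2 | 00-1-,000-0
  3 | -0-11,00-1-
  5 | --1-1  (sole → essential)
  6 | -011-,00-1-
  7 | --1-1,-0-11,-011-,00-1-
  13 | --1-1  (sole → essential)
  15 | --1-1  (sole → essential)
  17 | 1---1  (sole → essential)
  19 | -0-11,1---1
  20 | 101--  (sole → essential)
  21 | --1-1,1---1,101--
  22 | -011-,1-11-,101--
  23 | --1-1,-0-11,-011-,1---1,1-11-,101--
  24 | 1100-  (sole → essential)
  25 | 1---1,1100-
  29 | --1-1,1---1
  31 | --1-1,1---1,1-11-
Essential prime implicants: --1-1, 000-0, 1---1, 101--, 1100-

5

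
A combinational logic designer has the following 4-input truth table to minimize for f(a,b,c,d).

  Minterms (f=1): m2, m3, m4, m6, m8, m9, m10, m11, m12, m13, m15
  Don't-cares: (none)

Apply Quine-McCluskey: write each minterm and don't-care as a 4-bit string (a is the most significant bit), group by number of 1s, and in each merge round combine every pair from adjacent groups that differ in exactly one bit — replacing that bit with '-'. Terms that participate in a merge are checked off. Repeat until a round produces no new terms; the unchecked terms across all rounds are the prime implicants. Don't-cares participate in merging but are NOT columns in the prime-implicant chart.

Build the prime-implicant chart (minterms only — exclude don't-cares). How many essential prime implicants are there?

[col 0] 0010*, 0011*, 0100*, 0110*, 1000*, 1001*, 1010*, 1011*, 1100*, 1101*, 1111*
[col 1] -010*, -011*, -100, 0-10, 001-*, 01-0, 1-00*, 1-01*, 1-11*, 10-0*, 10-1*, 100-*, 101-*, 11-1*, 110-*
[col 2] -01-, 1--1, 1-0-, 10--
Prime implicants: -01-, -100, 0-10, 01-0, 1--1, 1-0-, 10--
PI chart (minterm → PIs covering it):
  2 | -01-,0-10
  3 | -01-  (sole → essential)
  4 | -100,01-0
  6 | 0-10,01-0
  8 | 1-0-,10--
  9 | 1--1,1-0-,10--
  10 | -01-,10--
  11 | -01-,1--1,10--
  12 | -100,1-0-
  13 | 1--1,1-0-
  15 | 1--1  (sole → essential)
Essential prime implicants: -01-, 1--1

2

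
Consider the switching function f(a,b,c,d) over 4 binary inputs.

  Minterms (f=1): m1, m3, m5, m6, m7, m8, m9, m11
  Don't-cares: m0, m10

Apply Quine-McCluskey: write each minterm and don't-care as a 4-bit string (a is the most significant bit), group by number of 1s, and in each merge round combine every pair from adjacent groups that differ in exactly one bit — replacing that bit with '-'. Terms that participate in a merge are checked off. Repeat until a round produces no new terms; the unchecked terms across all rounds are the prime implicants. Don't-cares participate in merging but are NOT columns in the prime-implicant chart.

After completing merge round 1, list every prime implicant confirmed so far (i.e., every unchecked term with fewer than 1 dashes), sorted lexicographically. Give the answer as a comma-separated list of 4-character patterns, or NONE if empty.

NONE

Round 0: 0000✓ 0001✓ 0011✓ 0101✓ 0110✓ 0111✓ 1000✓ 1001✓ 1010✓ 1011✓
Round 1: -000✓ -001✓ -011✓ 0-01✓ 0-11✓ 00-1✓ 000-✓ 01-1✓ 011- 10-0✓ 10-1✓ 100-✓ 101-✓
Round 2: -0-1 -00- 0--1 10--
PIs = {-0-1, -00-, 0--1, 011-, 10--}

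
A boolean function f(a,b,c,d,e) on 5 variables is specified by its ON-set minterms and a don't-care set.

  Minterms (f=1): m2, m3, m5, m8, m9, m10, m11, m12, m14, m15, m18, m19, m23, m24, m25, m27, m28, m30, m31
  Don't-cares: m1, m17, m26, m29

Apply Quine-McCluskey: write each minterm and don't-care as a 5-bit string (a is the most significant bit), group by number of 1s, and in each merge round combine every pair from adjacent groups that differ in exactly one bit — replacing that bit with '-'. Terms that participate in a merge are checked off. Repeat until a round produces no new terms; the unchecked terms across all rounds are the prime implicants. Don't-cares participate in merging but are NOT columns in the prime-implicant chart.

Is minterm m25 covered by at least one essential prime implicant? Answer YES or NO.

Round 0: 00001✓ 00010✓ 00011✓ 00101✓ 01000✓ 01001✓ 01010✓ 01011✓ 01100✓ 01110✓ 01111✓ 10001✓ 10010✓ 10011✓ 10111✓ 11000✓ 11001✓ 11010✓ 11011✓ 11100✓ 11101✓ 11110✓ 11111✓
Round 1: -0001✓ -0010✓ -0011✓ -1000✓ -1001✓ -1010✓ -1011✓ -1100✓ -1110✓ -1111✓ 0-001✓ 0-010✓ 0-011✓ 00-01 000-1✓ 0001-✓ 01-00✓ 01-10✓ 01-11✓ 010-0✓ 010-1✓ 0100-✓ 0101-✓ 011-0✓ 0111-✓ 1-001✓ 1-010✓ 1-011✓ 1-111✓ 10-11✓ 100-1✓ 1001-✓ 11-00✓ 11-01✓ 11-10✓ 11-11✓ 110-0✓ 110-1✓ 1100-✓ 1101-✓ 111-0✓ 111-1✓ 1110-✓ 1111-✓
Round 2: --001✓ --010✓ --011✓ -00-1✓ -001-✓ -1-00✓ -1-10✓ -1-11✓ -10-0✓ -10-1✓ -100-✓ -101-✓ -11-0✓ -111-✓ 0-0-1✓ 0-01-✓ 01--0✓ 01-1-✓ 010--✓ 1--11 1-0-1✓ 1-01-✓ 11--0✓ 11--1✓ 11-0-✓ 11-1-✓ 110--✓ 111--✓
Round 3: --0-1 --01- -1--0 -1-1- -10-- 11---
PIs = {--0-1, --01-, -1--0, -1-1-, -10--, 00-01, 1--11, 11---}
Coverage chart:
  m2: --01- ←essential
  m3: --0-1,--01-
  m5: 00-01 ←essential
  m8: -1--0,-10--
  m9: --0-1,-10--
  m10: --01-,-1--0,-1-1-,-10--
  m11: --0-1,--01-,-1-1-,-10--
  m12: -1--0 ←essential
  m14: -1--0,-1-1-
  m15: -1-1- ←essential
  m18: --01- ←essential
  m19: --0-1,--01-,1--11
  m23: 1--11 ←essential
  m24: -1--0,-10--,11---
  m25: --0-1,-10--,11---
  m27: --0-1,--01-,-1-1-,-10--,1--11,11---
  m28: -1--0,11---
  m30: -1--0,-1-1-,11---
  m31: -1-1-,1--11,11---
Essential: --01-, -1--0, -1-1-, 00-01, 1--11

NO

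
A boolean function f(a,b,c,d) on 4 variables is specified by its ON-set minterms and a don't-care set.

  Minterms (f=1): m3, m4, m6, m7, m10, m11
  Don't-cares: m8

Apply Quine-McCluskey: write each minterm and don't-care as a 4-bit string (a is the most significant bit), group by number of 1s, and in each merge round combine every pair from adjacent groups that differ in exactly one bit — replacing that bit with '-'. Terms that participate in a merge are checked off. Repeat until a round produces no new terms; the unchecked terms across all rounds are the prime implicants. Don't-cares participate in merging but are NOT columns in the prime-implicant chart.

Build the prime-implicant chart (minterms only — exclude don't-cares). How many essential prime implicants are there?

1

[col 0] 0011*, 0100*, 0110*, 0111*, 1000*, 1010*, 1011*
[col 1] -011, 0-11, 01-0, 011-, 10-0, 101-
Prime implicants: -011, 0-11, 01-0, 011-, 10-0, 101-
PI chart (minterm → PIs covering it):
  3 | -011,0-11
  4 | 01-0  (sole → essential)
  6 | 01-0,011-
  7 | 0-11,011-
  10 | 10-0,101-
  11 | -011,101-
Essential prime implicants: 01-0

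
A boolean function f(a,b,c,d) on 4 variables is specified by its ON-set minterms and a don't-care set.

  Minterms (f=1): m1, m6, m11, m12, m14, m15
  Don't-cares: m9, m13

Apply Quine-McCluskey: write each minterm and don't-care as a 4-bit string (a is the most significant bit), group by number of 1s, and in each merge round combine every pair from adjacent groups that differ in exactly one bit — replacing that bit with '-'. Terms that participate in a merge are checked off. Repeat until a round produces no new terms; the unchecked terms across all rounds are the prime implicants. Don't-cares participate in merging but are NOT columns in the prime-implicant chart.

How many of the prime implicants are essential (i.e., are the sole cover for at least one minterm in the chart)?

4

Round 0: 0001✓ 0110✓ 1001✓ 1011✓ 1100✓ 1101✓ 1110✓ 1111✓
Round 1: -001 -110 1-01✓ 1-11✓ 10-1✓ 11-0✓ 11-1✓ 110-✓ 111-✓
Round 2: 1--1 11--
PIs = {-001, -110, 1--1, 11--}
Coverage chart:
  m1: -001 ←essential
  m6: -110 ←essential
  m11: 1--1 ←essential
  m12: 11-- ←essential
  m14: -110,11--
  m15: 1--1,11--
Essential: -001, -110, 1--1, 11--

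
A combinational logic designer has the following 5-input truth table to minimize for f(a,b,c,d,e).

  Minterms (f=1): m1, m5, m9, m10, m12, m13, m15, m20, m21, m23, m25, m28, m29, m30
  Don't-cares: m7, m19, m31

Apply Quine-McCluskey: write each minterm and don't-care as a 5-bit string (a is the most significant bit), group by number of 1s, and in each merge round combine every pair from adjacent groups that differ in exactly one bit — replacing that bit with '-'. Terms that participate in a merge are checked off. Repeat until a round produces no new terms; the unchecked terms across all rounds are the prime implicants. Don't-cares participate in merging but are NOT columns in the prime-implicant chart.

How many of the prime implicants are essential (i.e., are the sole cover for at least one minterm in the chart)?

7

Round 0: 00001✓ 00101✓ 00111✓ 01001✓ 01010 01100✓ 01101✓ 01111✓ 10011✓ 10100✓ 10101✓ 10111✓ 11001✓ 11100✓ 11101✓ 11110✓ 11111✓
Round 1: -0101✓ -0111✓ -1001✓ -1100✓ -1101✓ -1111✓ 0-001✓ 0-101✓ 0-111✓ 00-01✓ 001-1✓ 01-01✓ 011-1✓ 0110-✓ 1-100✓ 1-101✓ 1-111✓ 10-11 101-1✓ 1010-✓ 11-01✓ 111-0✓ 111-1✓ 1110-✓ 1111-✓
Round 2: --101✓ --111✓ -01-1✓ -1-01 -11-1✓ -110- 0--01 0-1-1✓ 1-1-1✓ 1-10- 111--
Round 3: --1-1
PIs = {--1-1, -1-01, -110-, 0--01, 01010, 1-10-, 10-11, 111--}
Coverage chart:
  m1: 0--01 ←essential
  m5: --1-1,0--01
  m9: -1-01,0--01
  m10: 01010 ←essential
  m12: -110- ←essential
  m13: --1-1,-1-01,-110-,0--01
  m15: --1-1 ←essential
  m20: 1-10- ←essential
  m21: --1-1,1-10-
  m23: --1-1,10-11
  m25: -1-01 ←essential
  m28: -110-,1-10-,111--
  m29: --1-1,-1-01,-110-,1-10-,111--
  m30: 111-- ←essential
Essential: --1-1, -1-01, -110-, 0--01, 01010, 1-10-, 111--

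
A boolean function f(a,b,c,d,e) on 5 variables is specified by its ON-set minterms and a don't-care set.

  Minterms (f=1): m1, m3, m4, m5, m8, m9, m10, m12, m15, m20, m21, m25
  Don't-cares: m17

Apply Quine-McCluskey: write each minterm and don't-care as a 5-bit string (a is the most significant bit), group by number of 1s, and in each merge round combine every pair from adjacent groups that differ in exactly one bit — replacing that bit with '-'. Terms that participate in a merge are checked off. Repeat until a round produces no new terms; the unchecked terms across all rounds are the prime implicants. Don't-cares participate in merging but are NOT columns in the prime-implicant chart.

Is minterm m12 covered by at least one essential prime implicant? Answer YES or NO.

[col 0] 00001*, 00011*, 00100*, 00101*, 01000*, 01001*, 01010*, 01100*, 01111, 10001*, 10100*, 10101*, 11001*
[col 1] -0001*, -0100*, -0101*, -1001*, 0-001*, 0-100, 00-01*, 000-1, 0010-*, 01-00, 010-0, 0100-, 1-001*, 10-01*, 1010-*
[col 2] --001, -0-01, -010-
Prime implicants: --001, -0-01, -010-, 0-100, 000-1, 01-00, 010-0, 0100-, 01111
PI chart (minterm → PIs covering it):
  1 | --001,-0-01,000-1
  3 | 000-1  (sole → essential)
  4 | -010-,0-100
  5 | -0-01,-010-
  8 | 01-00,010-0,0100-
  9 | --001,0100-
  10 | 010-0  (sole → essential)
  12 | 0-100,01-00
  15 | 01111  (sole → essential)
  20 | -010-  (sole → essential)
  21 | -0-01,-010-
  25 | --001  (sole → essential)
Essential prime implicants: --001, -010-, 000-1, 010-0, 01111

NO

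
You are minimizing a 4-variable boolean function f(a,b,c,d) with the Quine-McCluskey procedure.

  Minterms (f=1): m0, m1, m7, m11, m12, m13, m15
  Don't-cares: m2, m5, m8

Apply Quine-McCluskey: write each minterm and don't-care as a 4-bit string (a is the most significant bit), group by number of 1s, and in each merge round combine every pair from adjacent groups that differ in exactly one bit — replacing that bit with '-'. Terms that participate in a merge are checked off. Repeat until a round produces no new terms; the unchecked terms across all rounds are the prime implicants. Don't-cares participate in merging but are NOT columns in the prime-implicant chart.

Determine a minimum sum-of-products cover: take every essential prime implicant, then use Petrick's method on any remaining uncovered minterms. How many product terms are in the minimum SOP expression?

4

Round 0: 0000✓ 0001✓ 0010✓ 0101✓ 0111✓ 1000✓ 1011✓ 1100✓ 1101✓ 1111✓
Round 1: -000 -101✓ -111✓ 0-01 00-0 000- 01-1✓ 1-00 1-11 11-1✓ 110-
Round 2: -1-1
PIs = {-000, -1-1, 0-01, 00-0, 000-, 1-00, 1-11, 110-}
Coverage chart:
  m0: -000,00-0,000-
  m1: 0-01,000-
  m7: -1-1 ←essential
  m11: 1-11 ←essential
  m12: 1-00,110-
  m13: -1-1,110-
  m15: -1-1,1-11
Essential: -1-1, 1-11
Petrick residual → 000-, 1-00
Min cover (4 terms): bd + a'b'c' + ac'd' + acd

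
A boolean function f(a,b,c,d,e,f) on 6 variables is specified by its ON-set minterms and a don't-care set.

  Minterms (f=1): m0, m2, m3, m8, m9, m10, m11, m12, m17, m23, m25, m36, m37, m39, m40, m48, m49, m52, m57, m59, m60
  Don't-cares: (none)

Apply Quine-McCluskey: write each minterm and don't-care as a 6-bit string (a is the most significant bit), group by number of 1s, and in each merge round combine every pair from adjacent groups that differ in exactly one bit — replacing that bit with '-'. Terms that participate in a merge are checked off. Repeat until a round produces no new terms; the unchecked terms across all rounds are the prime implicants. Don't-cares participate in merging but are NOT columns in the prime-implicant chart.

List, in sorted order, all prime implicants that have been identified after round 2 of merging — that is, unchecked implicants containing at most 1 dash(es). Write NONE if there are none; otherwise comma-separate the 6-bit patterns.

-01000, 0-1001, 001-00, 010111, 1-0100, 1001-1, 10010-, 11-100, 110-00, 11000-, 1110-1

Round 0: 000000✓ 000010✓ 000011✓ 001000✓ 001001✓ 001010✓ 001011✓ 001100✓ 010001✓ 010111 011001✓ 100100✓ 100101✓ 100111✓ 101000✓ 110000✓ 110001✓ 110100✓ 111001✓ 111011✓ 111100✓
Round 1: -01000 -10001✓ -11001✓ 0-1001 00-000✓ 00-010✓ 00-011✓ 0000-0✓ 00001-✓ 001-00 0010-0✓ 0010-1✓ 00100-✓ 00101-✓ 01-001✓ 1-0100 1001-1 10010- 11-001✓ 11-100 110-00 11000- 1110-1
Round 2: -1-001 00-0-0 00-01- 0010--
PIs = {-01000, -1-001, 0-1001, 00-0-0, 00-01-, 001-00, 0010--, 010111, 1-0100, 1001-1, 10010-, 11-100, 110-00, 11000-, 1110-1}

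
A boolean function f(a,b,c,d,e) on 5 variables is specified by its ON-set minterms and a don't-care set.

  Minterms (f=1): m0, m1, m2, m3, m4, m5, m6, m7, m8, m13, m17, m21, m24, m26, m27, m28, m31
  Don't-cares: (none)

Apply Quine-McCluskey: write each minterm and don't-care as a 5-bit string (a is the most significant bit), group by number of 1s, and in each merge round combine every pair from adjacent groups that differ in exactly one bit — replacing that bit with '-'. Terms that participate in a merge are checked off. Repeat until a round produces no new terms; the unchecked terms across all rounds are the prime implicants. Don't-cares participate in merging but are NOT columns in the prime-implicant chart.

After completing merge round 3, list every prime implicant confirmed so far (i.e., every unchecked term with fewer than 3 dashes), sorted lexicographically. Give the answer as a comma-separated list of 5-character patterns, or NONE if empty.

-0-01, -1000, 0-000, 0-101, 11-00, 11-11, 110-0, 1101-

Round 0: 00000✓ 00001✓ 00010✓ 00011✓ 00100✓ 00101✓ 00110✓ 00111✓ 01000✓ 01101✓ 10001✓ 10101✓ 11000✓ 11010✓ 11011✓ 11100✓ 11111✓
Round 1: -0001✓ -0101✓ -1000 0-000 0-101 00-00✓ 00-01✓ 00-10✓ 00-11✓ 000-0✓ 000-1✓ 0000-✓ 0001-✓ 001-0✓ 001-1✓ 0010-✓ 0011-✓ 10-01✓ 11-00 11-11 110-0 1101-
Round 2: -0-01 00--0✓ 00--1✓ 00-0-✓ 00-1-✓ 000--✓ 001--✓
Round 3: 00---
PIs = {-0-01, -1000, 0-000, 0-101, 00---, 11-00, 11-11, 110-0, 1101-}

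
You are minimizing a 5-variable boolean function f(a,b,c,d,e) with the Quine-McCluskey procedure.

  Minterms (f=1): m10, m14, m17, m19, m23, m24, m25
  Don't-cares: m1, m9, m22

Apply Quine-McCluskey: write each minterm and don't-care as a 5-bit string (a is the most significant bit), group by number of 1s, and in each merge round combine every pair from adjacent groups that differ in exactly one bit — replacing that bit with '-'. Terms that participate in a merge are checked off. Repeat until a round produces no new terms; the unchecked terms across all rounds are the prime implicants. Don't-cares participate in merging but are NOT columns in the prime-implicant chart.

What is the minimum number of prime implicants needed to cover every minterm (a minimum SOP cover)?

4

[col 0] 00001*, 01001*, 01010*, 01110*, 10001*, 10011*, 10110*, 10111*, 11000*, 11001*
[col 1] -0001*, -1001*, 0-001*, 01-10, 1-001*, 10-11, 100-1, 1011-, 1100-
[col 2] --001
Prime implicants: --001, 01-10, 10-11, 100-1, 1011-, 1100-
PI chart (minterm → PIs covering it):
  10 | 01-10  (sole → essential)
  14 | 01-10  (sole → essential)
  17 | --001,100-1
  19 | 10-11,100-1
  23 | 10-11,1011-
  24 | 1100-  (sole → essential)
  25 | --001,1100-
Essential prime implicants: 01-10, 1100-
Petrick residual → --001, 10-11
Minimum SOP uses 4 PIs: c'd'e + a'bde' + ab'de + abc'd'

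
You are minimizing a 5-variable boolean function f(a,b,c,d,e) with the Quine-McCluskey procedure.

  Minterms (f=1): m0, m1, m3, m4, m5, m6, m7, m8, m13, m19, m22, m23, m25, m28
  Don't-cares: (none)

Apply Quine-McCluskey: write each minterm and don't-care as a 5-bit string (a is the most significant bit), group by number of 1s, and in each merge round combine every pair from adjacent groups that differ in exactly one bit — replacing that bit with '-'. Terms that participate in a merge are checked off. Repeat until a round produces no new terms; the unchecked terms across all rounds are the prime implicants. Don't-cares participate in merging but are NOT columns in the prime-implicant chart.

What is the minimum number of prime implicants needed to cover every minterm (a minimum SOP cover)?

7

[col 0] 00000*, 00001*, 00011*, 00100*, 00101*, 00110*, 00111*, 01000*, 01101*, 10011*, 10110*, 10111*, 11001, 11100
[col 1] -0011*, -0110*, -0111*, 0-000, 0-101, 00-00*, 00-01*, 00-11*, 000-1*, 0000-*, 001-0*, 001-1*, 0010-*, 0011-*, 10-11*, 1011-*
[col 2] -0-11, -011-, 00--1, 00-0-, 001--
Prime implicants: -0-11, -011-, 0-000, 0-101, 00--1, 00-0-, 001--, 11001, 11100
PI chart (minterm → PIs covering it):
  0 | 0-000,00-0-
  1 | 00--1,00-0-
  3 | -0-11,00--1
  4 | 00-0-,001--
  5 | 0-101,00--1,00-0-,001--
  6 | -011-,001--
  7 | -0-11,-011-,00--1,001--
  8 | 0-000  (sole → essential)
  13 | 0-101  (sole → essential)
  19 | -0-11  (sole → essential)
  22 | -011-  (sole → essential)
  23 | -0-11,-011-
  25 | 11001  (sole → essential)
  28 | 11100  (sole → essential)
Essential prime implicants: -0-11, -011-, 0-000, 0-101, 11001, 11100
Petrick residual → 00-0-
Minimum SOP uses 7 PIs: b'de + b'cd + a'c'd'e' + a'cd'e + a'b'd' + abc'd'e + abcd'e'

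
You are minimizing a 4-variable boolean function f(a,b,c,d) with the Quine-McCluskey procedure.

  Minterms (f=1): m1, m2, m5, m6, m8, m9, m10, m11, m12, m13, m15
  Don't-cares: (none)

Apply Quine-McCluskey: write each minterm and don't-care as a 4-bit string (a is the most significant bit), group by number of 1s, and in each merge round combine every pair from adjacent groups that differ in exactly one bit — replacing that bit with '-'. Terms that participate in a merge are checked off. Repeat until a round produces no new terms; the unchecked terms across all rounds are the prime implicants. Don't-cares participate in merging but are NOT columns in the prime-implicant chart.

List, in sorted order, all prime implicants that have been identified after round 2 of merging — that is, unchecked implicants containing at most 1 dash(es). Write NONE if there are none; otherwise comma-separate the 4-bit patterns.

-010, 0-10

size-2^0 implicants → 0001(✓)  0010(✓)  0101(✓)  0110(✓)  1000(✓)  1001(✓)  1010(✓)  1011(✓)  1100(✓)  1101(✓)  1111(✓)
size-2^1 implicants → -001(✓)  -010  -101(✓)  0-01(✓)  0-10  1-00(✓)  1-01(✓)  1-11(✓)  10-0(✓)  10-1(✓)  100-(✓)  101-(✓)  11-1(✓)  110-(✓)
size-2^2 implicants → --01  1--1  1-0-  10--
Unchecked terms (primes): --01, -010, 0-10, 1--1, 1-0-, 10--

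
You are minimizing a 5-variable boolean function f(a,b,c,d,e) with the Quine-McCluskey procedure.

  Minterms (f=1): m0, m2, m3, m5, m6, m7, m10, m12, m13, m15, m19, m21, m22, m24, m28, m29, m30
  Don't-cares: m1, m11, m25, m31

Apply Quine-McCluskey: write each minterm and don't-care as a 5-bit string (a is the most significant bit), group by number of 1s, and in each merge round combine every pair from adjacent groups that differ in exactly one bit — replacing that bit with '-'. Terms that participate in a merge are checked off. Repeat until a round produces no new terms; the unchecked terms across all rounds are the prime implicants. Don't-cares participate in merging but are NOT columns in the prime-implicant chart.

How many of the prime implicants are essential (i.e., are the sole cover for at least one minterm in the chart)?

6

Round 0: 00000✓ 00001✓ 00010✓ 00011✓ 00101✓ 00110✓ 00111✓ 01010✓ 01011✓ 01100✓ 01101✓ 01111✓ 10011✓ 10101✓ 10110✓ 11000✓ 11001✓ 11100✓ 11101✓ 11110✓ 11111✓
Round 1: -0011 -0101✓ -0110 -1100✓ -1101✓ -1111✓ 0-010✓ 0-011✓ 0-101✓ 0-111✓ 00-01✓ 00-10✓ 00-11✓ 000-0✓ 000-1✓ 0000-✓ 0001-✓ 001-1✓ 0011-✓ 01-11✓ 0101-✓ 011-1✓ 0110-✓ 1-101✓ 1-110 11-00✓ 11-01✓ 1100-✓ 111-0✓ 111-1✓ 1110-✓ 1111-✓
Round 2: --101 -11-1 -110- 0--11 0-01- 0-1-1 00--1 00-1- 000-- 11-0- 111--
PIs = {--101, -0011, -0110, -11-1, -110-, 0--11, 0-01-, 0-1-1, 00--1, 00-1-, 000--, 1-110, 11-0-, 111--}
Coverage chart:
  m0: 000-- ←essential
  m2: 0-01-,00-1-,000--
  m3: -0011,0--11,0-01-,00--1,00-1-,000--
  m5: --101,0-1-1,00--1
  m6: -0110,00-1-
  m7: 0--11,0-1-1,00--1,00-1-
  m10: 0-01- ←essential
  m12: -110- ←essential
  m13: --101,-11-1,-110-,0-1-1
  m15: -11-1,0--11,0-1-1
  m19: -0011 ←essential
  m21: --101 ←essential
  m22: -0110,1-110
  m24: 11-0- ←essential
  m28: -110-,11-0-,111--
  m29: --101,-11-1,-110-,11-0-,111--
  m30: 1-110,111--
Essential: --101, -0011, -110-, 0-01-, 000--, 11-0-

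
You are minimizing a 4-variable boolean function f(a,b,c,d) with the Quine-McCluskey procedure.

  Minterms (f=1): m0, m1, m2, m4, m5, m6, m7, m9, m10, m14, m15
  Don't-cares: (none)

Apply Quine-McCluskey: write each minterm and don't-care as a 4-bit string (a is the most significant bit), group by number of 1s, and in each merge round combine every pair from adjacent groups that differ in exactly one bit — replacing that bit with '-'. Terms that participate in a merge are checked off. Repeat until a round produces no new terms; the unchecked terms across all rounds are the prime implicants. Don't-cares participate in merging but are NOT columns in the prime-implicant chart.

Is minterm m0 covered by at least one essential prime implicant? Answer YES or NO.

NO

[col 0] 0000*, 0001*, 0010*, 0100*, 0101*, 0110*, 0111*, 1001*, 1010*, 1110*, 1111*
[col 1] -001, -010*, -110*, -111*, 0-00*, 0-01*, 0-10*, 00-0*, 000-*, 01-0*, 01-1*, 010-*, 011-*, 1-10*, 111-*
[col 2] --10, -11-, 0--0, 0-0-, 01--
Prime implicants: --10, -001, -11-, 0--0, 0-0-, 01--
PI chart (minterm → PIs covering it):
  0 | 0--0,0-0-
  1 | -001,0-0-
  2 | --10,0--0
  4 | 0--0,0-0-,01--
  5 | 0-0-,01--
  6 | --10,-11-,0--0,01--
  7 | -11-,01--
  9 | -001  (sole → essential)
  10 | --10  (sole → essential)
  14 | --10,-11-
  15 | -11-  (sole → essential)
Essential prime implicants: --10, -001, -11-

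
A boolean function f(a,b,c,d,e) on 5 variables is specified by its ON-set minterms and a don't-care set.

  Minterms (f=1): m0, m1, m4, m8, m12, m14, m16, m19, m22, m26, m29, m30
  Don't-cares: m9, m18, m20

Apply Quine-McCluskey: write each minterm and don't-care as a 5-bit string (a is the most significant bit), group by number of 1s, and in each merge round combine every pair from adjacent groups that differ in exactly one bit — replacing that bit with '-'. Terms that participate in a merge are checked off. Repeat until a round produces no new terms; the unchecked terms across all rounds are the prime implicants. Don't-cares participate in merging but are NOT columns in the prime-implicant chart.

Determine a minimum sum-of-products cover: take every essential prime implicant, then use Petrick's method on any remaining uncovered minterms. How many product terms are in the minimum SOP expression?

6

Round 0: 00000✓ 00001✓ 00100✓ 01000✓ 01001✓ 01100✓ 01110✓ 10000✓ 10010✓ 10011✓ 10100✓ 10110✓ 11010✓ 11101 11110✓
Round 1: -0000✓ -0100✓ -1110 0-000✓ 0-001✓ 0-100✓ 00-00✓ 0000-✓ 01-00✓ 0100-✓ 011-0 1-010✓ 1-110✓ 10-00✓ 10-10✓ 100-0✓ 1001- 101-0✓ 11-10✓
Round 2: -0-00 0--00 0-00- 1--10 10--0
PIs = {-0-00, -1110, 0--00, 0-00-, 011-0, 1--10, 10--0, 1001-, 11101}
Coverage chart:
  m0: -0-00,0--00,0-00-
  m1: 0-00- ←essential
  m4: -0-00,0--00
  m8: 0--00,0-00-
  m12: 0--00,011-0
  m14: -1110,011-0
  m16: -0-00,10--0
  m19: 1001- ←essential
  m22: 1--10,10--0
  m26: 1--10 ←essential
  m29: 11101 ←essential
  m30: -1110,1--10
Essential: 0-00-, 1--10, 1001-, 11101
Petrick residual → -0-00, 011-0
Min cover (6 terms): b'd'e' + a'c'd' + a'bce' + ade' + ab'c'd + abcd'e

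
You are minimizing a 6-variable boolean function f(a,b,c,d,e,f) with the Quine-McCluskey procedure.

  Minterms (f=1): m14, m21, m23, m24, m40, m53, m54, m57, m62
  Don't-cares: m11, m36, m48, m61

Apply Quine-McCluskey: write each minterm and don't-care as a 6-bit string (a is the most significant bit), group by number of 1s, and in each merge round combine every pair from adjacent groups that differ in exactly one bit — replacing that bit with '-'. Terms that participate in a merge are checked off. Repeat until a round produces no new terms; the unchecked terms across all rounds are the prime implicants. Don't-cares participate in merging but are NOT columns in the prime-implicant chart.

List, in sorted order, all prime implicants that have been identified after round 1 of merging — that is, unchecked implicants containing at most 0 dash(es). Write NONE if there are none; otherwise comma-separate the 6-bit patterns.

001011, 001110, 011000, 100100, 101000, 110000

size-2^0 implicants → 001011  001110  010101(✓)  010111(✓)  011000  100100  101000  110000  110101(✓)  110110(✓)  111001(✓)  111101(✓)  111110(✓)
size-2^1 implicants → -10101  0101-1  11-101  11-110  111-01
Unchecked terms (primes): -10101, 001011, 001110, 0101-1, 011000, 100100, 101000, 11-101, 11-110, 110000, 111-01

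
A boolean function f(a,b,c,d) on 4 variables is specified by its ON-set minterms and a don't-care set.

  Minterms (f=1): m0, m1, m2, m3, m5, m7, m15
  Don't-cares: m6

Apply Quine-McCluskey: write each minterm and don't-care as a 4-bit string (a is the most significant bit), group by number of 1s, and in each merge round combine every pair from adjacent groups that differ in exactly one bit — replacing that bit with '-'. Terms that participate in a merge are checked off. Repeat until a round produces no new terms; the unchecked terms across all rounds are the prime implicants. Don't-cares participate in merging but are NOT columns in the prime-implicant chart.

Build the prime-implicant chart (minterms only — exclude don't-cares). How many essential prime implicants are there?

size-2^0 implicants → 0000(✓)  0001(✓)  0010(✓)  0011(✓)  0101(✓)  0110(✓)  0111(✓)  1111(✓)
size-2^1 implicants → -111  0-01(✓)  0-10(✓)  0-11(✓)  00-0(✓)  00-1(✓)  000-(✓)  001-(✓)  01-1(✓)  011-(✓)
size-2^2 implicants → 0--1  0-1-  00--
Unchecked terms (primes): -111, 0--1, 0-1-, 00--
Minterm coverage:
  m0 ⊆ 00-- [E]
  m1 ⊆ 0--1,00--
  m2 ⊆ 0-1-,00--
  m3 ⊆ 0--1,0-1-,00--
  m5 ⊆ 0--1 [E]
  m7 ⊆ -111,0--1,0-1-
  m15 ⊆ -111 [E]
E = {-111, 0--1, 00--}

3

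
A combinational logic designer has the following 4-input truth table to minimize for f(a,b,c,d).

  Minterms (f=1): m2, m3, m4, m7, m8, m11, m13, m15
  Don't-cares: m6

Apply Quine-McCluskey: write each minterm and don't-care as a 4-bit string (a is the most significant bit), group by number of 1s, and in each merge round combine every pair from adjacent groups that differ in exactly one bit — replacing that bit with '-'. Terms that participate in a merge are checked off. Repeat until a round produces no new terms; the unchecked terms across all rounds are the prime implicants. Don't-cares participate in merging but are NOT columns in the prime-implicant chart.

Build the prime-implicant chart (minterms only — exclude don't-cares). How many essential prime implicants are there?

Round 0: 0010✓ 0011✓ 0100✓ 0110✓ 0111✓ 1000 1011✓ 1101✓ 1111✓
Round 1: -011✓ -111✓ 0-10✓ 0-11✓ 001-✓ 01-0 011-✓ 1-11✓ 11-1
Round 2: --11 0-1-
PIs = {--11, 0-1-, 01-0, 1000, 11-1}
Coverage chart:
  m2: 0-1- ←essential
  m3: --11,0-1-
  m4: 01-0 ←essential
  m7: --11,0-1-
  m8: 1000 ←essential
  m11: --11 ←essential
  m13: 11-1 ←essential
  m15: --11,11-1
Essential: --11, 0-1-, 01-0, 1000, 11-1

5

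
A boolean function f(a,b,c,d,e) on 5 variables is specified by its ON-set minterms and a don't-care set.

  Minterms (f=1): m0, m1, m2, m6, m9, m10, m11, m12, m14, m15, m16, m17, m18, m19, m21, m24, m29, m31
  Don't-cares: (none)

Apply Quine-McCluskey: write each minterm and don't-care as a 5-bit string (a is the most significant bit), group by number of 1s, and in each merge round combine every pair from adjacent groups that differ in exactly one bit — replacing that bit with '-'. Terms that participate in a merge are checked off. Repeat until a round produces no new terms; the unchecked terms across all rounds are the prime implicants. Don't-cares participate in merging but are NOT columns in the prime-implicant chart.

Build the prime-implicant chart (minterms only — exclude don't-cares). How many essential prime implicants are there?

size-2^0 implicants → 00000(✓)  00001(✓)  00010(✓)  00110(✓)  01001(✓)  01010(✓)  01011(✓)  01100(✓)  01110(✓)  01111(✓)  10000(✓)  10001(✓)  10010(✓)  10011(✓)  10101(✓)  11000(✓)  11101(✓)  11111(✓)
size-2^1 implicants → -0000(✓)  -0001(✓)  -0010(✓)  -1111  0-001  0-010(✓)  0-110(✓)  00-10(✓)  000-0(✓)  0000-(✓)  01-10(✓)  01-11(✓)  010-1  0101-(✓)  011-0  0111-(✓)  1-000  1-101  10-01  100-0(✓)  100-1(✓)  1000-(✓)  1001-(✓)  111-1
size-2^2 implicants → -00-0  -000-  0--10  01-1-  100--
Unchecked terms (primes): -00-0, -000-, -1111, 0--10, 0-001, 01-1-, 010-1, 011-0, 1-000, 1-101, 10-01, 100--, 111-1
Minterm coverage:
  m0 ⊆ -00-0,-000-
  m1 ⊆ -000-,0-001
  m2 ⊆ -00-0,0--10
  m6 ⊆ 0--10 [E]
  m9 ⊆ 0-001,010-1
  m10 ⊆ 0--10,01-1-
  m11 ⊆ 01-1-,010-1
  m12 ⊆ 011-0 [E]
  m14 ⊆ 0--10,01-1-,011-0
  m15 ⊆ -1111,01-1-
  m16 ⊆ -00-0,-000-,1-000,100--
  m17 ⊆ -000-,10-01,100--
  m18 ⊆ -00-0,100--
  m19 ⊆ 100-- [E]
  m21 ⊆ 1-101,10-01
  m24 ⊆ 1-000 [E]
  m29 ⊆ 1-101,111-1
  m31 ⊆ -1111,111-1
E = {0--10, 011-0, 1-000, 100--}

4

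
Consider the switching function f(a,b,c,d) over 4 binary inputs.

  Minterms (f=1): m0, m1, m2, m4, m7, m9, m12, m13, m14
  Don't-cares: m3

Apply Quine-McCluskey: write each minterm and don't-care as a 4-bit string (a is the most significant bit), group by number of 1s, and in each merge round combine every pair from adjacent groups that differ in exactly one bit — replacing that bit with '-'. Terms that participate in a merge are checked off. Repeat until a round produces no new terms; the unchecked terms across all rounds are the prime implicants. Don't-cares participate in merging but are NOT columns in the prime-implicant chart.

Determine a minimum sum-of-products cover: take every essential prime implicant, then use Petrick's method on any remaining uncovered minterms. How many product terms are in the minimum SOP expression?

5

Round 0: 0000✓ 0001✓ 0010✓ 0011✓ 0100✓ 0111✓ 1001✓ 1100✓ 1101✓ 1110✓
Round 1: -001 -100 0-00 0-11 00-0✓ 00-1✓ 000-✓ 001-✓ 1-01 11-0 110-
Round 2: 00--
PIs = {-001, -100, 0-00, 0-11, 00--, 1-01, 11-0, 110-}
Coverage chart:
  m0: 0-00,00--
  m1: -001,00--
  m2: 00-- ←essential
  m4: -100,0-00
  m7: 0-11 ←essential
  m9: -001,1-01
  m12: -100,11-0,110-
  m13: 1-01,110-
  m14: 11-0 ←essential
Essential: 0-11, 00--, 11-0
Petrick residual → -100, 1-01
Min cover (5 terms): bc'd' + a'cd + a'b' + ac'd + abd'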